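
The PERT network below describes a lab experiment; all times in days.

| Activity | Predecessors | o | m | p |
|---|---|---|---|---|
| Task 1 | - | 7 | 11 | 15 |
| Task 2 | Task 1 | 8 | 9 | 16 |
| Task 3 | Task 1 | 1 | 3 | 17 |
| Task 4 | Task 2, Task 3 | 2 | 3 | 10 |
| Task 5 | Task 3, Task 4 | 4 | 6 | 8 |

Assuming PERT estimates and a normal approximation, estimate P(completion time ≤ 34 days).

te_Task 1 = (7 + 4·11 + 15)/6 = 66/6 = 11; σ²_Task 1 = ((15−7)/6)² = 1.778
te_Task 2 = (8 + 4·9 + 16)/6 = 60/6 = 10; σ²_Task 2 = ((16−8)/6)² = 1.778
te_Task 3 = (1 + 4·3 + 17)/6 = 30/6 = 5; σ²_Task 3 = ((17−1)/6)² = 7.111
te_Task 4 = (2 + 4·3 + 10)/6 = 24/6 = 4; σ²_Task 4 = ((10−2)/6)² = 1.778
te_Task 5 = (4 + 4·6 + 8)/6 = 36/6 = 6; σ²_Task 5 = ((8−4)/6)² = 0.444

Forward pass:
ES_Task 1 = 0; EF_Task 1 = 11
ES_Task 2 = 11; EF_Task 2 = 11+10 = 21
ES_Task 3 = 11; EF_Task 3 = 11+5 = 16
ES_Task 4 = max(EF_Task 2=21, EF_Task 3=16) = 21; EF_Task 4 = 21+4 = 25
ES_Task 5 = max(EF_Task 3=16, EF_Task 4=25) = 25; EF_Task 5 = 25+6 = 31
Expected project duration μ = 31 days. Critical path: Task 1 → Task 2 → Task 4 → Task 5.

Variance along critical path = 1.778 + 1.778 + 1.778 + 0.444 = 5.778; σ = √5.778 = 2.404 days.
Z = (34 − 31) / 2.404 = 1.248
P(T ≤ 34) = Φ(1.248) ≈ 0.894

0.894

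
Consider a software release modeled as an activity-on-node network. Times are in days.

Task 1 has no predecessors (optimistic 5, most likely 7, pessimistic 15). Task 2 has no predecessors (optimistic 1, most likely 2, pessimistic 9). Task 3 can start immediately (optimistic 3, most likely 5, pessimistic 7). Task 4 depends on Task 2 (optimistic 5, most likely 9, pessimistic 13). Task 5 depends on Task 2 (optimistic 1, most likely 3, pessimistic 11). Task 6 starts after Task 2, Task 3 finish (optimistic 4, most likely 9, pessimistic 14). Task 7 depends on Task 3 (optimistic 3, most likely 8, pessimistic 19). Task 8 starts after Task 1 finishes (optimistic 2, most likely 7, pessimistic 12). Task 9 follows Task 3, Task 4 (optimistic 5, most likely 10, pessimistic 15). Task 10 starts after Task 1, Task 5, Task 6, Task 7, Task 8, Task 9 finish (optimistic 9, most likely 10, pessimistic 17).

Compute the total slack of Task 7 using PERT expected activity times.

te_Task 1 = (5 + 4·7 + 15)/6 = 48/6 = 8
te_Task 2 = (1 + 4·2 + 9)/6 = 18/6 = 3
te_Task 3 = (3 + 4·5 + 7)/6 = 30/6 = 5
te_Task 4 = (5 + 4·9 + 13)/6 = 54/6 = 9
te_Task 5 = (1 + 4·3 + 11)/6 = 24/6 = 4
te_Task 6 = (4 + 4·9 + 14)/6 = 54/6 = 9
te_Task 7 = (3 + 4·8 + 19)/6 = 54/6 = 9
te_Task 8 = (2 + 4·7 + 12)/6 = 42/6 = 7
te_Task 9 = (5 + 4·10 + 15)/6 = 60/6 = 10
te_Task 10 = (9 + 4·10 + 17)/6 = 66/6 = 11

Forward pass:
ES_Task 1 = 0; EF_Task 1 = 8
ES_Task 2 = 0; EF_Task 2 = 3
ES_Task 3 = 0; EF_Task 3 = 5
ES_Task 4 = 3; EF_Task 4 = 3+9 = 12
ES_Task 5 = 3; EF_Task 5 = 3+4 = 7
ES_Task 6 = max(EF_Task 2=3, EF_Task 3=5) = 5; EF_Task 6 = 5+9 = 14
ES_Task 7 = 5; EF_Task 7 = 5+9 = 14
ES_Task 8 = 8; EF_Task 8 = 8+7 = 15
ES_Task 9 = max(EF_Task 3=5, EF_Task 4=12) = 12; EF_Task 9 = 12+10 = 22
ES_Task 10 = max(EF_Task 1=8, EF_Task 5=7, EF_Task 6=14, EF_Task 7=14, EF_Task 8=15, EF_Task 9=22) = 22; EF_Task 10 = 22+11 = 33
Expected project duration μ = 33 days. Critical path: Task 2 → Task 4 → Task 9 → Task 10.

Backward pass:
LF_Task 10 = 33; LS_Task 10 = 33−11 = 22
LF_Task 9 = LS_Task 10 = 22; LS_Task 9 = 22−10 = 12
LF_Task 8 = LS_Task 10 = 22; LS_Task 8 = 22−7 = 15
LF_Task 7 = LS_Task 10 = 22; LS_Task 7 = 22−9 = 13
LF_Task 6 = LS_Task 10 = 22; LS_Task 6 = 22−9 = 13
LF_Task 5 = LS_Task 10 = 22; LS_Task 5 = 22−4 = 18
LF_Task 4 = LS_Task 9 = 12; LS_Task 4 = 12−9 = 3
LF_Task 3 = min(LS_Task 6=13, LS_Task 7=13, LS_Task 9=12) = 12; LS_Task 3 = 12−5 = 7
LF_Task 2 = min(LS_Task 4=3, LS_Task 5=18, LS_Task 6=13) = 3; LS_Task 2 = 3−3 = 0
LF_Task 1 = min(LS_Task 8=15, LS_Task 10=22) = 15; LS_Task 1 = 15−8 = 7
Slack_Task 7 = LS_Task 7 − ES_Task 7 = 13 − 5 = 8

8 days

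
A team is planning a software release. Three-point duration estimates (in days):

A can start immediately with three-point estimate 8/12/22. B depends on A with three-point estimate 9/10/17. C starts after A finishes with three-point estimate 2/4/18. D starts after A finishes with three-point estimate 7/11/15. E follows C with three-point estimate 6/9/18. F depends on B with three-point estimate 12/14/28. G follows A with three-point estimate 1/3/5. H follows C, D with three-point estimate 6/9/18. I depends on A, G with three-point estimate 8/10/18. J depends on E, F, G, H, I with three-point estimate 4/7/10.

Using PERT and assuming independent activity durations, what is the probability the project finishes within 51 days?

0.846

te_A = (8 + 4·12 + 22)/6 = 78/6 = 13; σ²_A = ((22−8)/6)² = 5.444
te_B = (9 + 4·10 + 17)/6 = 66/6 = 11; σ²_B = ((17−9)/6)² = 1.778
te_C = (2 + 4·4 + 18)/6 = 36/6 = 6; σ²_C = ((18−2)/6)² = 7.111
te_D = (7 + 4·11 + 15)/6 = 66/6 = 11; σ²_D = ((15−7)/6)² = 1.778
te_E = (6 + 4·9 + 18)/6 = 60/6 = 10; σ²_E = ((18−6)/6)² = 4.000
te_F = (12 + 4·14 + 28)/6 = 96/6 = 16; σ²_F = ((28−12)/6)² = 7.111
te_G = (1 + 4·3 + 5)/6 = 18/6 = 3; σ²_G = ((5−1)/6)² = 0.444
te_H = (6 + 4·9 + 18)/6 = 60/6 = 10; σ²_H = ((18−6)/6)² = 4.000
te_I = (8 + 4·10 + 18)/6 = 66/6 = 11; σ²_I = ((18−8)/6)² = 2.778
te_J = (4 + 4·7 + 10)/6 = 42/6 = 7; σ²_J = ((10−4)/6)² = 1.000

Forward pass:
ES_A = 0; EF_A = 13
ES_B = 13; EF_B = 13+11 = 24
ES_C = 13; EF_C = 13+6 = 19
ES_D = 13; EF_D = 13+11 = 24
ES_E = 19; EF_E = 19+10 = 29
ES_F = 24; EF_F = 24+16 = 40
ES_G = 13; EF_G = 13+3 = 16
ES_H = max(EF_C=19, EF_D=24) = 24; EF_H = 24+10 = 34
ES_I = max(EF_A=13, EF_G=16) = 16; EF_I = 16+11 = 27
ES_J = max(EF_E=29, EF_F=40, EF_G=16, EF_H=34, EF_I=27) = 40; EF_J = 40+7 = 47
Expected project duration μ = 47 days. Critical path: A → B → F → J.

Variance along critical path = 5.444 + 1.778 + 7.111 + 1.000 = 15.333; σ = √15.333 = 3.916 days.
Z = (51 − 47) / 3.916 = 1.022
P(T ≤ 51) = Φ(1.022) ≈ 0.846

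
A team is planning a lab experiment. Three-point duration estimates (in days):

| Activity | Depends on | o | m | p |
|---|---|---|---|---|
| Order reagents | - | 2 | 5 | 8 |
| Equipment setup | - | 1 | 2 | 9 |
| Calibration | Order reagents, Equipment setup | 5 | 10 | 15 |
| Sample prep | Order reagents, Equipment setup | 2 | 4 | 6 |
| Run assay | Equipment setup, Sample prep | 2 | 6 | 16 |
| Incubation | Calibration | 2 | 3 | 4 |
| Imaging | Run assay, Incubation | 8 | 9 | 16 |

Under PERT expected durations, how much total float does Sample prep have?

2 days

te_Order reagents = (2 + 4·5 + 8)/6 = 30/6 = 5
te_Equipment setup = (1 + 4·2 + 9)/6 = 18/6 = 3
te_Calibration = (5 + 4·10 + 15)/6 = 60/6 = 10
te_Sample prep = (2 + 4·4 + 6)/6 = 24/6 = 4
te_Run assay = (2 + 4·6 + 16)/6 = 42/6 = 7
te_Incubation = (2 + 4·3 + 4)/6 = 18/6 = 3
te_Imaging = (8 + 4·9 + 16)/6 = 60/6 = 10

Forward pass:
ES_Order reagents = 0; EF_Order reagents = 5
ES_Equipment setup = 0; EF_Equipment setup = 3
ES_Calibration = max(EF_Order reagents=5, EF_Equipment setup=3) = 5; EF_Calibration = 5+10 = 15
ES_Sample prep = max(EF_Order reagents=5, EF_Equipment setup=3) = 5; EF_Sample prep = 5+4 = 9
ES_Run assay = max(EF_Equipment setup=3, EF_Sample prep=9) = 9; EF_Run assay = 9+7 = 16
ES_Incubation = 15; EF_Incubation = 15+3 = 18
ES_Imaging = max(EF_Run assay=16, EF_Incubation=18) = 18; EF_Imaging = 18+10 = 28
Expected project duration μ = 28 days. Critical path: Order reagents → Calibration → Incubation → Imaging.

Backward pass:
LF_Imaging = 28; LS_Imaging = 28−10 = 18
LF_Incubation = LS_Imaging = 18; LS_Incubation = 18−3 = 15
LF_Run assay = LS_Imaging = 18; LS_Run assay = 18−7 = 11
LF_Sample prep = LS_Run assay = 11; LS_Sample prep = 11−4 = 7
LF_Calibration = LS_Incubation = 15; LS_Calibration = 15−10 = 5
LF_Equipment setup = min(LS_Calibration=5, LS_Sample prep=7, LS_Run assay=11) = 5; LS_Equipment setup = 5−3 = 2
LF_Order reagents = min(LS_Calibration=5, LS_Sample prep=7) = 5; LS_Order reagents = 5−5 = 0
Slack_Sample prep = LS_Sample prep − ES_Sample prep = 7 − 5 = 2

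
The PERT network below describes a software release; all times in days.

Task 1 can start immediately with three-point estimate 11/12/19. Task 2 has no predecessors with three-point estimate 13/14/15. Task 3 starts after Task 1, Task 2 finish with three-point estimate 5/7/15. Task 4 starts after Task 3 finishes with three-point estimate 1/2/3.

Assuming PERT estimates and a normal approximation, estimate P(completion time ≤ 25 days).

0.718

te_Task 1 = (11 + 4·12 + 19)/6 = 78/6 = 13; σ²_Task 1 = ((19−11)/6)² = 1.778
te_Task 2 = (13 + 4·14 + 15)/6 = 84/6 = 14; σ²_Task 2 = ((15−13)/6)² = 0.111
te_Task 3 = (5 + 4·7 + 15)/6 = 48/6 = 8; σ²_Task 3 = ((15−5)/6)² = 2.778
te_Task 4 = (1 + 4·2 + 3)/6 = 12/6 = 2; σ²_Task 4 = ((3−1)/6)² = 0.111

Forward pass:
ES_Task 1 = 0; EF_Task 1 = 13
ES_Task 2 = 0; EF_Task 2 = 14
ES_Task 3 = max(EF_Task 1=13, EF_Task 2=14) = 14; EF_Task 3 = 14+8 = 22
ES_Task 4 = 22; EF_Task 4 = 22+2 = 24
Expected project duration μ = 24 days. Critical path: Task 2 → Task 3 → Task 4.

Variance along critical path = 0.111 + 2.778 + 0.111 = 3.000; σ = √3.000 = 1.732 days.
Z = (25 − 24) / 1.732 = 0.577
P(T ≤ 25) = Φ(0.577) ≈ 0.718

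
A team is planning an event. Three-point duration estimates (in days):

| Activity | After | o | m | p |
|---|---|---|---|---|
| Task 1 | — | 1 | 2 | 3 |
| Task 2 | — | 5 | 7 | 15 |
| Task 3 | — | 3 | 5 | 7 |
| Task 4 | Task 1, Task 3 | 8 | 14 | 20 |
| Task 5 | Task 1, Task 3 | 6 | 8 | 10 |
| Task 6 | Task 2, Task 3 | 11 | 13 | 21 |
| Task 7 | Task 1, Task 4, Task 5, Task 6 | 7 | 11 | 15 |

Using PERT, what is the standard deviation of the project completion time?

te_Task 1 = (1 + 4·2 + 3)/6 = 12/6 = 2; σ²_Task 1 = ((3−1)/6)² = 0.111
te_Task 2 = (5 + 4·7 + 15)/6 = 48/6 = 8; σ²_Task 2 = ((15−5)/6)² = 2.778
te_Task 3 = (3 + 4·5 + 7)/6 = 30/6 = 5; σ²_Task 3 = ((7−3)/6)² = 0.444
te_Task 4 = (8 + 4·14 + 20)/6 = 84/6 = 14; σ²_Task 4 = ((20−8)/6)² = 4.000
te_Task 5 = (6 + 4·8 + 10)/6 = 48/6 = 8; σ²_Task 5 = ((10−6)/6)² = 0.444
te_Task 6 = (11 + 4·13 + 21)/6 = 84/6 = 14; σ²_Task 6 = ((21−11)/6)² = 2.778
te_Task 7 = (7 + 4·11 + 15)/6 = 66/6 = 11; σ²_Task 7 = ((15−7)/6)² = 1.778

Forward pass:
ES_Task 1 = 0; EF_Task 1 = 2
ES_Task 2 = 0; EF_Task 2 = 8
ES_Task 3 = 0; EF_Task 3 = 5
ES_Task 4 = max(EF_Task 1=2, EF_Task 3=5) = 5; EF_Task 4 = 5+14 = 19
ES_Task 5 = max(EF_Task 1=2, EF_Task 3=5) = 5; EF_Task 5 = 5+8 = 13
ES_Task 6 = max(EF_Task 2=8, EF_Task 3=5) = 8; EF_Task 6 = 8+14 = 22
ES_Task 7 = max(EF_Task 1=2, EF_Task 4=19, EF_Task 5=13, EF_Task 6=22) = 22; EF_Task 7 = 22+11 = 33
Expected project duration μ = 33 days. Critical path: Task 2 → Task 6 → Task 7.

Variance along critical path = 2.778 + 2.778 + 1.778 = 7.333
σ = √7.333 = 2.708 days

2.71 days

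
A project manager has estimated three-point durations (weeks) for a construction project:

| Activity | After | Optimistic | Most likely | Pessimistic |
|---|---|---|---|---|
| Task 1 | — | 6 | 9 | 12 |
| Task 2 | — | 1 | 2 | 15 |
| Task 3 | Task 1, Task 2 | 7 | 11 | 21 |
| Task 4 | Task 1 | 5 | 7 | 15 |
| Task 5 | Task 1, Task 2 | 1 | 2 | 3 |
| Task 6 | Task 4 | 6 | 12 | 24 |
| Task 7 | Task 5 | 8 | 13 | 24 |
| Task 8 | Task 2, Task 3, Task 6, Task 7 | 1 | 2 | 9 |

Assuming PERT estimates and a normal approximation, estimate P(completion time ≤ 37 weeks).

0.853

te_Task 1 = (6 + 4·9 + 12)/6 = 54/6 = 9; σ²_Task 1 = ((12−6)/6)² = 1.000
te_Task 2 = (1 + 4·2 + 15)/6 = 24/6 = 4; σ²_Task 2 = ((15−1)/6)² = 5.444
te_Task 3 = (7 + 4·11 + 21)/6 = 72/6 = 12; σ²_Task 3 = ((21−7)/6)² = 5.444
te_Task 4 = (5 + 4·7 + 15)/6 = 48/6 = 8; σ²_Task 4 = ((15−5)/6)² = 2.778
te_Task 5 = (1 + 4·2 + 3)/6 = 12/6 = 2; σ²_Task 5 = ((3−1)/6)² = 0.111
te_Task 6 = (6 + 4·12 + 24)/6 = 78/6 = 13; σ²_Task 6 = ((24−6)/6)² = 9.000
te_Task 7 = (8 + 4·13 + 24)/6 = 84/6 = 14; σ²_Task 7 = ((24−8)/6)² = 7.111
te_Task 8 = (1 + 4·2 + 9)/6 = 18/6 = 3; σ²_Task 8 = ((9−1)/6)² = 1.778

Forward pass:
ES_Task 1 = 0; EF_Task 1 = 9
ES_Task 2 = 0; EF_Task 2 = 4
ES_Task 3 = max(EF_Task 1=9, EF_Task 2=4) = 9; EF_Task 3 = 9+12 = 21
ES_Task 4 = 9; EF_Task 4 = 9+8 = 17
ES_Task 5 = max(EF_Task 1=9, EF_Task 2=4) = 9; EF_Task 5 = 9+2 = 11
ES_Task 6 = 17; EF_Task 6 = 17+13 = 30
ES_Task 7 = 11; EF_Task 7 = 11+14 = 25
ES_Task 8 = max(EF_Task 2=4, EF_Task 3=21, EF_Task 6=30, EF_Task 7=25) = 30; EF_Task 8 = 30+3 = 33
Expected project duration μ = 33 weeks. Critical path: Task 1 → Task 4 → Task 6 → Task 8.

Variance along critical path = 1.000 + 2.778 + 9.000 + 1.778 = 14.556; σ = √14.556 = 3.815 weeks.
Z = (37 − 33) / 3.815 = 1.048
P(T ≤ 37) = Φ(1.048) ≈ 0.853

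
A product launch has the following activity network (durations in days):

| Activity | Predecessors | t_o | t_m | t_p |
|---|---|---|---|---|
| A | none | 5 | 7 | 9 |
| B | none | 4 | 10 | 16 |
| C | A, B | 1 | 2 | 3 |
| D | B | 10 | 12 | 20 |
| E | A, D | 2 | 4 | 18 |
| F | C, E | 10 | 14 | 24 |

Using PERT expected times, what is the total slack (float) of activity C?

17 days

te_A = (5 + 4·7 + 9)/6 = 42/6 = 7
te_B = (4 + 4·10 + 16)/6 = 60/6 = 10
te_C = (1 + 4·2 + 3)/6 = 12/6 = 2
te_D = (10 + 4·12 + 20)/6 = 78/6 = 13
te_E = (2 + 4·4 + 18)/6 = 36/6 = 6
te_F = (10 + 4·14 + 24)/6 = 90/6 = 15

Forward pass:
ES_A = 0; EF_A = 7
ES_B = 0; EF_B = 10
ES_C = max(EF_A=7, EF_B=10) = 10; EF_C = 10+2 = 12
ES_D = 10; EF_D = 10+13 = 23
ES_E = max(EF_A=7, EF_D=23) = 23; EF_E = 23+6 = 29
ES_F = max(EF_C=12, EF_E=29) = 29; EF_F = 29+15 = 44
Expected project duration μ = 44 days. Critical path: B → D → E → F.

Backward pass:
LF_F = 44; LS_F = 44−15 = 29
LF_E = LS_F = 29; LS_E = 29−6 = 23
LF_D = LS_E = 23; LS_D = 23−13 = 10
LF_C = LS_F = 29; LS_C = 29−2 = 27
LF_B = min(LS_C=27, LS_D=10) = 10; LS_B = 10−10 = 0
LF_A = min(LS_C=27, LS_E=23) = 23; LS_A = 23−7 = 16
Slack_C = LS_C − ES_C = 27 − 10 = 17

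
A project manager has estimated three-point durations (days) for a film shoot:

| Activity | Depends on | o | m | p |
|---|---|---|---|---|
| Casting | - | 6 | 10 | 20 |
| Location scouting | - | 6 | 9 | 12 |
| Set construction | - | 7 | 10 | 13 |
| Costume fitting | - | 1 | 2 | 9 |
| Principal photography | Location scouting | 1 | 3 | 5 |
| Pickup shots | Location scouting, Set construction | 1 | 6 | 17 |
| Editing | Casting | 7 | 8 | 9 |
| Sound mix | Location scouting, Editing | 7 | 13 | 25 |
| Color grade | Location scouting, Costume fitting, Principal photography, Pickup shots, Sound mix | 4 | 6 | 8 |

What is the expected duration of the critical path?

te_Casting = (6 + 4·10 + 20)/6 = 66/6 = 11
te_Location scouting = (6 + 4·9 + 12)/6 = 54/6 = 9
te_Set construction = (7 + 4·10 + 13)/6 = 60/6 = 10
te_Costume fitting = (1 + 4·2 + 9)/6 = 18/6 = 3
te_Principal photography = (1 + 4·3 + 5)/6 = 18/6 = 3
te_Pickup shots = (1 + 4·6 + 17)/6 = 42/6 = 7
te_Editing = (7 + 4·8 + 9)/6 = 48/6 = 8
te_Sound mix = (7 + 4·13 + 25)/6 = 84/6 = 14
te_Color grade = (4 + 4·6 + 8)/6 = 36/6 = 6

Forward pass:
ES_Casting = 0; EF_Casting = 11
ES_Location scouting = 0; EF_Location scouting = 9
ES_Set construction = 0; EF_Set construction = 10
ES_Costume fitting = 0; EF_Costume fitting = 3
ES_Principal photography = 9; EF_Principal photography = 9+3 = 12
ES_Pickup shots = max(EF_Location scouting=9, EF_Set construction=10) = 10; EF_Pickup shots = 10+7 = 17
ES_Editing = 11; EF_Editing = 11+8 = 19
ES_Sound mix = max(EF_Location scouting=9, EF_Editing=19) = 19; EF_Sound mix = 19+14 = 33
ES_Color grade = max(EF_Location scouting=9, EF_Costume fitting=3, EF_Principal photography=12, EF_Pickup shots=17, EF_Sound mix=33) = 33; EF_Color grade = 33+6 = 39
Expected project duration μ = 39 days. Critical path: Casting → Editing → Sound mix → Color grade.

39 days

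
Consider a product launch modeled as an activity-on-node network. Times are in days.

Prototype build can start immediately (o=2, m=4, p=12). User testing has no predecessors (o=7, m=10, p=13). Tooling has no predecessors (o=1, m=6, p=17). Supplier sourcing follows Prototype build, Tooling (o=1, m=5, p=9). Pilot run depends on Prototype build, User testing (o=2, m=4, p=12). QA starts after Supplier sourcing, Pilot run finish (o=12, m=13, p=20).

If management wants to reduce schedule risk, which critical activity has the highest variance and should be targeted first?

Pilot run

te_Prototype build = (2 + 4·4 + 12)/6 = 30/6 = 5; σ²_Prototype build = ((12−2)/6)² = 2.778
te_User testing = (7 + 4·10 + 13)/6 = 60/6 = 10; σ²_User testing = ((13−7)/6)² = 1.000
te_Tooling = (1 + 4·6 + 17)/6 = 42/6 = 7; σ²_Tooling = ((17−1)/6)² = 7.111
te_Supplier sourcing = (1 + 4·5 + 9)/6 = 30/6 = 5; σ²_Supplier sourcing = ((9−1)/6)² = 1.778
te_Pilot run = (2 + 4·4 + 12)/6 = 30/6 = 5; σ²_Pilot run = ((12−2)/6)² = 2.778
te_QA = (12 + 4·13 + 20)/6 = 84/6 = 14; σ²_QA = ((20−12)/6)² = 1.778

Forward pass:
ES_Prototype build = 0; EF_Prototype build = 5
ES_User testing = 0; EF_User testing = 10
ES_Tooling = 0; EF_Tooling = 7
ES_Supplier sourcing = max(EF_Prototype build=5, EF_Tooling=7) = 7; EF_Supplier sourcing = 7+5 = 12
ES_Pilot run = max(EF_Prototype build=5, EF_User testing=10) = 10; EF_Pilot run = 10+5 = 15
ES_QA = max(EF_Supplier sourcing=12, EF_Pilot run=15) = 15; EF_QA = 15+14 = 29
Expected project duration μ = 29 days. Critical path: User testing → Pilot run → QA.

Variances on critical path: σ²_User testing=1.000, σ²_Pilot run=2.778, σ²_QA=1.778.
Largest is σ²_Pilot run = 2.778.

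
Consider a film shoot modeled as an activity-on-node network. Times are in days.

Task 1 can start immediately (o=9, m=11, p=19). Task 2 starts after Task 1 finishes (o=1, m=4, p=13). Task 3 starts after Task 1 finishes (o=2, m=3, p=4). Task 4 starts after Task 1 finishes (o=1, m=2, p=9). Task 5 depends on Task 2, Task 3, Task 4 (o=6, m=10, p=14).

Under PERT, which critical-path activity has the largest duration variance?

Task 2

te_Task 1 = (9 + 4·11 + 19)/6 = 72/6 = 12; σ²_Task 1 = ((19−9)/6)² = 2.778
te_Task 2 = (1 + 4·4 + 13)/6 = 30/6 = 5; σ²_Task 2 = ((13−1)/6)² = 4.000
te_Task 3 = (2 + 4·3 + 4)/6 = 18/6 = 3; σ²_Task 3 = ((4−2)/6)² = 0.111
te_Task 4 = (1 + 4·2 + 9)/6 = 18/6 = 3; σ²_Task 4 = ((9−1)/6)² = 1.778
te_Task 5 = (6 + 4·10 + 14)/6 = 60/6 = 10; σ²_Task 5 = ((14−6)/6)² = 1.778

Forward pass:
ES_Task 1 = 0; EF_Task 1 = 12
ES_Task 2 = 12; EF_Task 2 = 12+5 = 17
ES_Task 3 = 12; EF_Task 3 = 12+3 = 15
ES_Task 4 = 12; EF_Task 4 = 12+3 = 15
ES_Task 5 = max(EF_Task 2=17, EF_Task 3=15, EF_Task 4=15) = 17; EF_Task 5 = 17+10 = 27
Expected project duration μ = 27 days. Critical path: Task 1 → Task 2 → Task 5.

Variances on critical path: σ²_Task 1=2.778, σ²_Task 2=4.000, σ²_Task 5=1.778.
Largest is σ²_Task 2 = 4.000.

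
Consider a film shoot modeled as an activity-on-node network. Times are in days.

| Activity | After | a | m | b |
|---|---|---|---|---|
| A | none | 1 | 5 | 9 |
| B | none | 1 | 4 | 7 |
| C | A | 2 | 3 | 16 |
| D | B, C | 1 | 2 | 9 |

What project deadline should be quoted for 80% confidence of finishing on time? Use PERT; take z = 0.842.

te_A = (1 + 4·5 + 9)/6 = 30/6 = 5; σ²_A = ((9−1)/6)² = 1.778
te_B = (1 + 4·4 + 7)/6 = 24/6 = 4; σ²_B = ((7−1)/6)² = 1.000
te_C = (2 + 4·3 + 16)/6 = 30/6 = 5; σ²_C = ((16−2)/6)² = 5.444
te_D = (1 + 4·2 + 9)/6 = 18/6 = 3; σ²_D = ((9−1)/6)² = 1.778

Forward pass:
ES_A = 0; EF_A = 5
ES_B = 0; EF_B = 4
ES_C = 5; EF_C = 5+5 = 10
ES_D = max(EF_B=4, EF_C=10) = 10; EF_D = 10+3 = 13
Expected project duration μ = 13 days. Critical path: A → C → D.

Variance along critical path = 1.778 + 5.444 + 1.778 = 9.000; σ = 3.000 days.
D = μ + z·σ = 13 + 0.842·3.000 = 15.5 days

15.5 days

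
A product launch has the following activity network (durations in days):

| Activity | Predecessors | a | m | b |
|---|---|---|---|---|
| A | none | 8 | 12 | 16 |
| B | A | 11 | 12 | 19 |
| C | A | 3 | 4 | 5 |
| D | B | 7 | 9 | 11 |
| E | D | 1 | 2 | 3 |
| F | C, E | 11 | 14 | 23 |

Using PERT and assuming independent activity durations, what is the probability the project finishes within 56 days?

te_A = (8 + 4·12 + 16)/6 = 72/6 = 12; σ²_A = ((16−8)/6)² = 1.778
te_B = (11 + 4·12 + 19)/6 = 78/6 = 13; σ²_B = ((19−11)/6)² = 1.778
te_C = (3 + 4·4 + 5)/6 = 24/6 = 4; σ²_C = ((5−3)/6)² = 0.111
te_D = (7 + 4·9 + 11)/6 = 54/6 = 9; σ²_D = ((11−7)/6)² = 0.444
te_E = (1 + 4·2 + 3)/6 = 12/6 = 2; σ²_E = ((3−1)/6)² = 0.111
te_F = (11 + 4·14 + 23)/6 = 90/6 = 15; σ²_F = ((23−11)/6)² = 4.000

Forward pass:
ES_A = 0; EF_A = 12
ES_B = 12; EF_B = 12+13 = 25
ES_C = 12; EF_C = 12+4 = 16
ES_D = 25; EF_D = 25+9 = 34
ES_E = 34; EF_E = 34+2 = 36
ES_F = max(EF_C=16, EF_E=36) = 36; EF_F = 36+15 = 51
Expected project duration μ = 51 days. Critical path: A → B → D → E → F.

Variance along critical path = 1.778 + 1.778 + 0.444 + 0.111 + 4.000 = 8.111; σ = √8.111 = 2.848 days.
Z = (56 − 51) / 2.848 = 1.756
P(T ≤ 56) = Φ(1.756) ≈ 0.960

0.960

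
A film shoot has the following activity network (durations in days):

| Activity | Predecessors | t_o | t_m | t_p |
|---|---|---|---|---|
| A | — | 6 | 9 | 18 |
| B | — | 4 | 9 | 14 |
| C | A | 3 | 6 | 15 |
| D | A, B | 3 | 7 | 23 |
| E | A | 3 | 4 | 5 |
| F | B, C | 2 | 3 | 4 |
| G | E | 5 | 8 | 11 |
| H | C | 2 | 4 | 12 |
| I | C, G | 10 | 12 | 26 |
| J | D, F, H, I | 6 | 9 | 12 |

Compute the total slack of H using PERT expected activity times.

14 days

te_A = (6 + 4·9 + 18)/6 = 60/6 = 10
te_B = (4 + 4·9 + 14)/6 = 54/6 = 9
te_C = (3 + 4·6 + 15)/6 = 42/6 = 7
te_D = (3 + 4·7 + 23)/6 = 54/6 = 9
te_E = (3 + 4·4 + 5)/6 = 24/6 = 4
te_F = (2 + 4·3 + 4)/6 = 18/6 = 3
te_G = (5 + 4·8 + 11)/6 = 48/6 = 8
te_H = (2 + 4·4 + 12)/6 = 30/6 = 5
te_I = (10 + 4·12 + 26)/6 = 84/6 = 14
te_J = (6 + 4·9 + 12)/6 = 54/6 = 9

Forward pass:
ES_A = 0; EF_A = 10
ES_B = 0; EF_B = 9
ES_C = 10; EF_C = 10+7 = 17
ES_D = max(EF_A=10, EF_B=9) = 10; EF_D = 10+9 = 19
ES_E = 10; EF_E = 10+4 = 14
ES_F = max(EF_B=9, EF_C=17) = 17; EF_F = 17+3 = 20
ES_G = 14; EF_G = 14+8 = 22
ES_H = 17; EF_H = 17+5 = 22
ES_I = max(EF_C=17, EF_G=22) = 22; EF_I = 22+14 = 36
ES_J = max(EF_D=19, EF_F=20, EF_H=22, EF_I=36) = 36; EF_J = 36+9 = 45
Expected project duration μ = 45 days. Critical path: A → E → G → I → J.

Backward pass:
LF_J = 45; LS_J = 45−9 = 36
LF_I = LS_J = 36; LS_I = 36−14 = 22
LF_H = LS_J = 36; LS_H = 36−5 = 31
LF_G = LS_I = 22; LS_G = 22−8 = 14
LF_F = LS_J = 36; LS_F = 36−3 = 33
LF_E = LS_G = 14; LS_E = 14−4 = 10
LF_D = LS_J = 36; LS_D = 36−9 = 27
LF_C = min(LS_F=33, LS_H=31, LS_I=22) = 22; LS_C = 22−7 = 15
LF_B = min(LS_D=27, LS_F=33) = 27; LS_B = 27−9 = 18
LF_A = min(LS_C=15, LS_D=27, LS_E=10) = 10; LS_A = 10−10 = 0
Slack_H = LS_H − ES_H = 31 − 17 = 14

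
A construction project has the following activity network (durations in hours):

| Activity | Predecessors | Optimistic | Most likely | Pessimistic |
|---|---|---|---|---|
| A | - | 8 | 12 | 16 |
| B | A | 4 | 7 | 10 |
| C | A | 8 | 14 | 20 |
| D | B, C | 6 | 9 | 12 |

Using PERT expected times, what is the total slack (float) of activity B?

7 hours

te_A = (8 + 4·12 + 16)/6 = 72/6 = 12
te_B = (4 + 4·7 + 10)/6 = 42/6 = 7
te_C = (8 + 4·14 + 20)/6 = 84/6 = 14
te_D = (6 + 4·9 + 12)/6 = 54/6 = 9

Forward pass:
ES_A = 0; EF_A = 12
ES_B = 12; EF_B = 12+7 = 19
ES_C = 12; EF_C = 12+14 = 26
ES_D = max(EF_B=19, EF_C=26) = 26; EF_D = 26+9 = 35
Expected project duration μ = 35 hours. Critical path: A → C → D.

Backward pass:
LF_D = 35; LS_D = 35−9 = 26
LF_C = LS_D = 26; LS_C = 26−14 = 12
LF_B = LS_D = 26; LS_B = 26−7 = 19
LF_A = min(LS_B=19, LS_C=12) = 12; LS_A = 12−12 = 0
Slack_B = LS_B − ES_B = 19 − 12 = 7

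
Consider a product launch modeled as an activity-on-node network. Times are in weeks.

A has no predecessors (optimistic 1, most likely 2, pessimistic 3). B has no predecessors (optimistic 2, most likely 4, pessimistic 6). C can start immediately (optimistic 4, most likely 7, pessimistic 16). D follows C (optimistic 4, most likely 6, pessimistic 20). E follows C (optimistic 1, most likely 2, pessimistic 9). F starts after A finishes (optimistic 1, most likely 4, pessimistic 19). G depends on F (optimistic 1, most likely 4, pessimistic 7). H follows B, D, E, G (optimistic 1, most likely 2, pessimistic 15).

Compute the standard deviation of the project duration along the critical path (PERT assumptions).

4.07 weeks

te_A = (1 + 4·2 + 3)/6 = 12/6 = 2; σ²_A = ((3−1)/6)² = 0.111
te_B = (2 + 4·4 + 6)/6 = 24/6 = 4; σ²_B = ((6−2)/6)² = 0.444
te_C = (4 + 4·7 + 16)/6 = 48/6 = 8; σ²_C = ((16−4)/6)² = 4.000
te_D = (4 + 4·6 + 20)/6 = 48/6 = 8; σ²_D = ((20−4)/6)² = 7.111
te_E = (1 + 4·2 + 9)/6 = 18/6 = 3; σ²_E = ((9−1)/6)² = 1.778
te_F = (1 + 4·4 + 19)/6 = 36/6 = 6; σ²_F = ((19−1)/6)² = 9.000
te_G = (1 + 4·4 + 7)/6 = 24/6 = 4; σ²_G = ((7−1)/6)² = 1.000
te_H = (1 + 4·2 + 15)/6 = 24/6 = 4; σ²_H = ((15−1)/6)² = 5.444

Forward pass:
ES_A = 0; EF_A = 2
ES_B = 0; EF_B = 4
ES_C = 0; EF_C = 8
ES_D = 8; EF_D = 8+8 = 16
ES_E = 8; EF_E = 8+3 = 11
ES_F = 2; EF_F = 2+6 = 8
ES_G = 8; EF_G = 8+4 = 12
ES_H = max(EF_B=4, EF_D=16, EF_E=11, EF_G=12) = 16; EF_H = 16+4 = 20
Expected project duration μ = 20 weeks. Critical path: C → D → H.

Variance along critical path = 4.000 + 7.111 + 5.444 = 16.556
σ = √16.556 = 4.069 weeks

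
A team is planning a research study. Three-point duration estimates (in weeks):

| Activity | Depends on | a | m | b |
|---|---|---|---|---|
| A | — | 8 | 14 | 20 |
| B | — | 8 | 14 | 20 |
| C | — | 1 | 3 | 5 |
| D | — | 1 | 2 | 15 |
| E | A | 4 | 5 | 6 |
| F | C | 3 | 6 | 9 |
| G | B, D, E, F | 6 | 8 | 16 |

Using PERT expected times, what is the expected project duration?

te_A = (8 + 4·14 + 20)/6 = 84/6 = 14
te_B = (8 + 4·14 + 20)/6 = 84/6 = 14
te_C = (1 + 4·3 + 5)/6 = 18/6 = 3
te_D = (1 + 4·2 + 15)/6 = 24/6 = 4
te_E = (4 + 4·5 + 6)/6 = 30/6 = 5
te_F = (3 + 4·6 + 9)/6 = 36/6 = 6
te_G = (6 + 4·8 + 16)/6 = 54/6 = 9

Forward pass:
ES_A = 0; EF_A = 14
ES_B = 0; EF_B = 14
ES_C = 0; EF_C = 3
ES_D = 0; EF_D = 4
ES_E = 14; EF_E = 14+5 = 19
ES_F = 3; EF_F = 3+6 = 9
ES_G = max(EF_B=14, EF_D=4, EF_E=19, EF_F=9) = 19; EF_G = 19+9 = 28
Expected project duration μ = 28 weeks. Critical path: A → E → G.

28 weeks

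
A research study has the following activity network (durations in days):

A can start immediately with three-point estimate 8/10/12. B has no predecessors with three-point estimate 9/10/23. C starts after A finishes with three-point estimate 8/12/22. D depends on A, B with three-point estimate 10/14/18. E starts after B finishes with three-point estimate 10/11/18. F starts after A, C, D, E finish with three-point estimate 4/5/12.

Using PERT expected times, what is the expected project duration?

te_A = (8 + 4·10 + 12)/6 = 60/6 = 10
te_B = (9 + 4·10 + 23)/6 = 72/6 = 12
te_C = (8 + 4·12 + 22)/6 = 78/6 = 13
te_D = (10 + 4·14 + 18)/6 = 84/6 = 14
te_E = (10 + 4·11 + 18)/6 = 72/6 = 12
te_F = (4 + 4·5 + 12)/6 = 36/6 = 6

Forward pass:
ES_A = 0; EF_A = 10
ES_B = 0; EF_B = 12
ES_C = 10; EF_C = 10+13 = 23
ES_D = max(EF_A=10, EF_B=12) = 12; EF_D = 12+14 = 26
ES_E = 12; EF_E = 12+12 = 24
ES_F = max(EF_A=10, EF_C=23, EF_D=26, EF_E=24) = 26; EF_F = 26+6 = 32
Expected project duration μ = 32 days. Critical path: B → D → F.

32 days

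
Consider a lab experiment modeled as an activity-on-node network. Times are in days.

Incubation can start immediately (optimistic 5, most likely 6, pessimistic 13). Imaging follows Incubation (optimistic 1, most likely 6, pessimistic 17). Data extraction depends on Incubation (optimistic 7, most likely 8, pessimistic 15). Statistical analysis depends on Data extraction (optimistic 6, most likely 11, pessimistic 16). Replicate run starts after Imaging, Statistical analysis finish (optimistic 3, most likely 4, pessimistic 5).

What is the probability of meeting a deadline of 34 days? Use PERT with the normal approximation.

te_Incubation = (5 + 4·6 + 13)/6 = 42/6 = 7; σ²_Incubation = ((13−5)/6)² = 1.778
te_Imaging = (1 + 4·6 + 17)/6 = 42/6 = 7; σ²_Imaging = ((17−1)/6)² = 7.111
te_Data extraction = (7 + 4·8 + 15)/6 = 54/6 = 9; σ²_Data extraction = ((15−7)/6)² = 1.778
te_Statistical analysis = (6 + 4·11 + 16)/6 = 66/6 = 11; σ²_Statistical analysis = ((16−6)/6)² = 2.778
te_Replicate run = (3 + 4·4 + 5)/6 = 24/6 = 4; σ²_Replicate run = ((5−3)/6)² = 0.111

Forward pass:
ES_Incubation = 0; EF_Incubation = 7
ES_Imaging = 7; EF_Imaging = 7+7 = 14
ES_Data extraction = 7; EF_Data extraction = 7+9 = 16
ES_Statistical analysis = 16; EF_Statistical analysis = 16+11 = 27
ES_Replicate run = max(EF_Imaging=14, EF_Statistical analysis=27) = 27; EF_Replicate run = 27+4 = 31
Expected project duration μ = 31 days. Critical path: Incubation → Data extraction → Statistical analysis → Replicate run.

Variance along critical path = 1.778 + 1.778 + 2.778 + 0.111 = 6.444; σ = √6.444 = 2.539 days.
Z = (34 − 31) / 2.539 = 1.182
P(T ≤ 34) = Φ(1.182) ≈ 0.881

0.881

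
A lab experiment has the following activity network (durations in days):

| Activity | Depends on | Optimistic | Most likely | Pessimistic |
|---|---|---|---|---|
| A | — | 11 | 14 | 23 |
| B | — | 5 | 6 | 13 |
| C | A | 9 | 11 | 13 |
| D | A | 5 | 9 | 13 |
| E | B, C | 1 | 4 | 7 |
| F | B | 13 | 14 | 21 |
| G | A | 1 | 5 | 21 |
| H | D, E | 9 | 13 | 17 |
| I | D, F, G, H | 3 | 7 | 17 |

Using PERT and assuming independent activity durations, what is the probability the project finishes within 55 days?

0.869

te_A = (11 + 4·14 + 23)/6 = 90/6 = 15; σ²_A = ((23−11)/6)² = 4.000
te_B = (5 + 4·6 + 13)/6 = 42/6 = 7; σ²_B = ((13−5)/6)² = 1.778
te_C = (9 + 4·11 + 13)/6 = 66/6 = 11; σ²_C = ((13−9)/6)² = 0.444
te_D = (5 + 4·9 + 13)/6 = 54/6 = 9; σ²_D = ((13−5)/6)² = 1.778
te_E = (1 + 4·4 + 7)/6 = 24/6 = 4; σ²_E = ((7−1)/6)² = 1.000
te_F = (13 + 4·14 + 21)/6 = 90/6 = 15; σ²_F = ((21−13)/6)² = 1.778
te_G = (1 + 4·5 + 21)/6 = 42/6 = 7; σ²_G = ((21−1)/6)² = 11.111
te_H = (9 + 4·13 + 17)/6 = 78/6 = 13; σ²_H = ((17−9)/6)² = 1.778
te_I = (3 + 4·7 + 17)/6 = 48/6 = 8; σ²_I = ((17−3)/6)² = 5.444

Forward pass:
ES_A = 0; EF_A = 15
ES_B = 0; EF_B = 7
ES_C = 15; EF_C = 15+11 = 26
ES_D = 15; EF_D = 15+9 = 24
ES_E = max(EF_B=7, EF_C=26) = 26; EF_E = 26+4 = 30
ES_F = 7; EF_F = 7+15 = 22
ES_G = 15; EF_G = 15+7 = 22
ES_H = max(EF_D=24, EF_E=30) = 30; EF_H = 30+13 = 43
ES_I = max(EF_D=24, EF_F=22, EF_G=22, EF_H=43) = 43; EF_I = 43+8 = 51
Expected project duration μ = 51 days. Critical path: A → C → E → H → I.

Variance along critical path = 4.000 + 0.444 + 1.000 + 1.778 + 5.444 = 12.667; σ = √12.667 = 3.559 days.
Z = (55 − 51) / 3.559 = 1.124
P(T ≤ 55) = Φ(1.124) ≈ 0.869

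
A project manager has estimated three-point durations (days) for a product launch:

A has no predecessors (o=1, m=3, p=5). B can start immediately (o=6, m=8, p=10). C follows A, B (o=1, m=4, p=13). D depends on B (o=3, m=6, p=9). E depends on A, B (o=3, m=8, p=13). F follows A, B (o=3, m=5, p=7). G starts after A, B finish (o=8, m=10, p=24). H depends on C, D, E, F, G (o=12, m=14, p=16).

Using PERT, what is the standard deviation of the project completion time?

2.83 days

te_A = (1 + 4·3 + 5)/6 = 18/6 = 3; σ²_A = ((5−1)/6)² = 0.444
te_B = (6 + 4·8 + 10)/6 = 48/6 = 8; σ²_B = ((10−6)/6)² = 0.444
te_C = (1 + 4·4 + 13)/6 = 30/6 = 5; σ²_C = ((13−1)/6)² = 4.000
te_D = (3 + 4·6 + 9)/6 = 36/6 = 6; σ²_D = ((9−3)/6)² = 1.000
te_E = (3 + 4·8 + 13)/6 = 48/6 = 8; σ²_E = ((13−3)/6)² = 2.778
te_F = (3 + 4·5 + 7)/6 = 30/6 = 5; σ²_F = ((7−3)/6)² = 0.444
te_G = (8 + 4·10 + 24)/6 = 72/6 = 12; σ²_G = ((24−8)/6)² = 7.111
te_H = (12 + 4·14 + 16)/6 = 84/6 = 14; σ²_H = ((16−12)/6)² = 0.444

Forward pass:
ES_A = 0; EF_A = 3
ES_B = 0; EF_B = 8
ES_C = max(EF_A=3, EF_B=8) = 8; EF_C = 8+5 = 13
ES_D = 8; EF_D = 8+6 = 14
ES_E = max(EF_A=3, EF_B=8) = 8; EF_E = 8+8 = 16
ES_F = max(EF_A=3, EF_B=8) = 8; EF_F = 8+5 = 13
ES_G = max(EF_A=3, EF_B=8) = 8; EF_G = 8+12 = 20
ES_H = max(EF_C=13, EF_D=14, EF_E=16, EF_F=13, EF_G=20) = 20; EF_H = 20+14 = 34
Expected project duration μ = 34 days. Critical path: B → G → H.

Variance along critical path = 0.444 + 7.111 + 0.444 = 8.000
σ = √8.000 = 2.828 days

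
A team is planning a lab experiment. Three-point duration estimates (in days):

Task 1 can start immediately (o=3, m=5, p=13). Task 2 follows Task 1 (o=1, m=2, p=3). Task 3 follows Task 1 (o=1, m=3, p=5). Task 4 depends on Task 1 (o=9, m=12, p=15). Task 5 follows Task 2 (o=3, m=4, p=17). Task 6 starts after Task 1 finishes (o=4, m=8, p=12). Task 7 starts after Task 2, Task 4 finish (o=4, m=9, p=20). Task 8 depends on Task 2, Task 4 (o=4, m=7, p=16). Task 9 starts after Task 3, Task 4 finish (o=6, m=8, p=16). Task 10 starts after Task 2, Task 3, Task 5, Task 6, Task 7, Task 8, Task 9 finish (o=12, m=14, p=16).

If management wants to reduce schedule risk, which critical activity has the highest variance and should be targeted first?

te_Task 1 = (3 + 4·5 + 13)/6 = 36/6 = 6; σ²_Task 1 = ((13−3)/6)² = 2.778
te_Task 2 = (1 + 4·2 + 3)/6 = 12/6 = 2; σ²_Task 2 = ((3−1)/6)² = 0.111
te_Task 3 = (1 + 4·3 + 5)/6 = 18/6 = 3; σ²_Task 3 = ((5−1)/6)² = 0.444
te_Task 4 = (9 + 4·12 + 15)/6 = 72/6 = 12; σ²_Task 4 = ((15−9)/6)² = 1.000
te_Task 5 = (3 + 4·4 + 17)/6 = 36/6 = 6; σ²_Task 5 = ((17−3)/6)² = 5.444
te_Task 6 = (4 + 4·8 + 12)/6 = 48/6 = 8; σ²_Task 6 = ((12−4)/6)² = 1.778
te_Task 7 = (4 + 4·9 + 20)/6 = 60/6 = 10; σ²_Task 7 = ((20−4)/6)² = 7.111
te_Task 8 = (4 + 4·7 + 16)/6 = 48/6 = 8; σ²_Task 8 = ((16−4)/6)² = 4.000
te_Task 9 = (6 + 4·8 + 16)/6 = 54/6 = 9; σ²_Task 9 = ((16−6)/6)² = 2.778
te_Task 10 = (12 + 4·14 + 16)/6 = 84/6 = 14; σ²_Task 10 = ((16−12)/6)² = 0.444

Forward pass:
ES_Task 1 = 0; EF_Task 1 = 6
ES_Task 2 = 6; EF_Task 2 = 6+2 = 8
ES_Task 3 = 6; EF_Task 3 = 6+3 = 9
ES_Task 4 = 6; EF_Task 4 = 6+12 = 18
ES_Task 5 = 8; EF_Task 5 = 8+6 = 14
ES_Task 6 = 6; EF_Task 6 = 6+8 = 14
ES_Task 7 = max(EF_Task 2=8, EF_Task 4=18) = 18; EF_Task 7 = 18+10 = 28
ES_Task 8 = max(EF_Task 2=8, EF_Task 4=18) = 18; EF_Task 8 = 18+8 = 26
ES_Task 9 = max(EF_Task 3=9, EF_Task 4=18) = 18; EF_Task 9 = 18+9 = 27
ES_Task 10 = max(EF_Task 2=8, EF_Task 3=9, EF_Task 5=14, EF_Task 6=14, EF_Task 7=28, EF_Task 8=26, EF_Task 9=27) = 28; EF_Task 10 = 28+14 = 42
Expected project duration μ = 42 days. Critical path: Task 1 → Task 4 → Task 7 → Task 10.

Variances on critical path: σ²_Task 1=2.778, σ²_Task 4=1.000, σ²_Task 7=7.111, σ²_Task 10=0.444.
Largest is σ²_Task 7 = 7.111.

Task 7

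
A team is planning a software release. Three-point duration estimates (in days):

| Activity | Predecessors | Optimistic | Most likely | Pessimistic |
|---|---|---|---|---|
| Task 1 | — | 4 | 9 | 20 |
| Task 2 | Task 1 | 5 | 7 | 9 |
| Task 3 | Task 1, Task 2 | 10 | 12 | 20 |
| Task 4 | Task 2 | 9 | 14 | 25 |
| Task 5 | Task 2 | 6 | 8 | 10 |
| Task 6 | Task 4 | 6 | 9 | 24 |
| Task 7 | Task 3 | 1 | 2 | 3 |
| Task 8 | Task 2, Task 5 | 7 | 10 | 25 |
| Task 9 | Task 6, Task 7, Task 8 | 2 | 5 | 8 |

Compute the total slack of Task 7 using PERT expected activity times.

11 days

te_Task 1 = (4 + 4·9 + 20)/6 = 60/6 = 10
te_Task 2 = (5 + 4·7 + 9)/6 = 42/6 = 7
te_Task 3 = (10 + 4·12 + 20)/6 = 78/6 = 13
te_Task 4 = (9 + 4·14 + 25)/6 = 90/6 = 15
te_Task 5 = (6 + 4·8 + 10)/6 = 48/6 = 8
te_Task 6 = (6 + 4·9 + 24)/6 = 66/6 = 11
te_Task 7 = (1 + 4·2 + 3)/6 = 12/6 = 2
te_Task 8 = (7 + 4·10 + 25)/6 = 72/6 = 12
te_Task 9 = (2 + 4·5 + 8)/6 = 30/6 = 5

Forward pass:
ES_Task 1 = 0; EF_Task 1 = 10
ES_Task 2 = 10; EF_Task 2 = 10+7 = 17
ES_Task 3 = max(EF_Task 1=10, EF_Task 2=17) = 17; EF_Task 3 = 17+13 = 30
ES_Task 4 = 17; EF_Task 4 = 17+15 = 32
ES_Task 5 = 17; EF_Task 5 = 17+8 = 25
ES_Task 6 = 32; EF_Task 6 = 32+11 = 43
ES_Task 7 = 30; EF_Task 7 = 30+2 = 32
ES_Task 8 = max(EF_Task 2=17, EF_Task 5=25) = 25; EF_Task 8 = 25+12 = 37
ES_Task 9 = max(EF_Task 6=43, EF_Task 7=32, EF_Task 8=37) = 43; EF_Task 9 = 43+5 = 48
Expected project duration μ = 48 days. Critical path: Task 1 → Task 2 → Task 4 → Task 6 → Task 9.

Backward pass:
LF_Task 9 = 48; LS_Task 9 = 48−5 = 43
LF_Task 8 = LS_Task 9 = 43; LS_Task 8 = 43−12 = 31
LF_Task 7 = LS_Task 9 = 43; LS_Task 7 = 43−2 = 41
LF_Task 6 = LS_Task 9 = 43; LS_Task 6 = 43−11 = 32
LF_Task 5 = LS_Task 8 = 31; LS_Task 5 = 31−8 = 23
LF_Task 4 = LS_Task 6 = 32; LS_Task 4 = 32−15 = 17
LF_Task 3 = LS_Task 7 = 41; LS_Task 3 = 41−13 = 28
LF_Task 2 = min(LS_Task 3=28, LS_Task 4=17, LS_Task 5=23, LS_Task 8=31) = 17; LS_Task 2 = 17−7 = 10
LF_Task 1 = min(LS_Task 2=10, LS_Task 3=28) = 10; LS_Task 1 = 10−10 = 0
Slack_Task 7 = LS_Task 7 − ES_Task 7 = 41 − 30 = 11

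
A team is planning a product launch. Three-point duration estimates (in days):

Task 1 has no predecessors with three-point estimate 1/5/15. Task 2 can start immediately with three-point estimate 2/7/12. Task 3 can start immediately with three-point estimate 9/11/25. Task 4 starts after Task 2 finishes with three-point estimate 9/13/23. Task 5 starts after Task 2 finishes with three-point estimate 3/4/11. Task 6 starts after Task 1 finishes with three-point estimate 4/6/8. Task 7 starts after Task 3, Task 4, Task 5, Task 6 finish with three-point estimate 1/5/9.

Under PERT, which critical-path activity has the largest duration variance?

Task 4

te_Task 1 = (1 + 4·5 + 15)/6 = 36/6 = 6; σ²_Task 1 = ((15−1)/6)² = 5.444
te_Task 2 = (2 + 4·7 + 12)/6 = 42/6 = 7; σ²_Task 2 = ((12−2)/6)² = 2.778
te_Task 3 = (9 + 4·11 + 25)/6 = 78/6 = 13; σ²_Task 3 = ((25−9)/6)² = 7.111
te_Task 4 = (9 + 4·13 + 23)/6 = 84/6 = 14; σ²_Task 4 = ((23−9)/6)² = 5.444
te_Task 5 = (3 + 4·4 + 11)/6 = 30/6 = 5; σ²_Task 5 = ((11−3)/6)² = 1.778
te_Task 6 = (4 + 4·6 + 8)/6 = 36/6 = 6; σ²_Task 6 = ((8−4)/6)² = 0.444
te_Task 7 = (1 + 4·5 + 9)/6 = 30/6 = 5; σ²_Task 7 = ((9−1)/6)² = 1.778

Forward pass:
ES_Task 1 = 0; EF_Task 1 = 6
ES_Task 2 = 0; EF_Task 2 = 7
ES_Task 3 = 0; EF_Task 3 = 13
ES_Task 4 = 7; EF_Task 4 = 7+14 = 21
ES_Task 5 = 7; EF_Task 5 = 7+5 = 12
ES_Task 6 = 6; EF_Task 6 = 6+6 = 12
ES_Task 7 = max(EF_Task 3=13, EF_Task 4=21, EF_Task 5=12, EF_Task 6=12) = 21; EF_Task 7 = 21+5 = 26
Expected project duration μ = 26 days. Critical path: Task 2 → Task 4 → Task 7.

Variances on critical path: σ²_Task 2=2.778, σ²_Task 4=5.444, σ²_Task 7=1.778.
Largest is σ²_Task 4 = 5.444.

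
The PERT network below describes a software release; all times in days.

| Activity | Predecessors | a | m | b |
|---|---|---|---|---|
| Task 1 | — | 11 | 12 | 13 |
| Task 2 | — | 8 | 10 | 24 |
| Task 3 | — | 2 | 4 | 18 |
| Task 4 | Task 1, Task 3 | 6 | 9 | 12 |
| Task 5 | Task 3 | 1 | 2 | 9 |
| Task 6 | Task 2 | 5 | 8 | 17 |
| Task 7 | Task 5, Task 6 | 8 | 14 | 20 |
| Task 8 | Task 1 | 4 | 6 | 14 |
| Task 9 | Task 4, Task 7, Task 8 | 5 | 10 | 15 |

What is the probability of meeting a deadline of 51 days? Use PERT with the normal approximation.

te_Task 1 = (11 + 4·12 + 13)/6 = 72/6 = 12; σ²_Task 1 = ((13−11)/6)² = 0.111
te_Task 2 = (8 + 4·10 + 24)/6 = 72/6 = 12; σ²_Task 2 = ((24−8)/6)² = 7.111
te_Task 3 = (2 + 4·4 + 18)/6 = 36/6 = 6; σ²_Task 3 = ((18−2)/6)² = 7.111
te_Task 4 = (6 + 4·9 + 12)/6 = 54/6 = 9; σ²_Task 4 = ((12−6)/6)² = 1.000
te_Task 5 = (1 + 4·2 + 9)/6 = 18/6 = 3; σ²_Task 5 = ((9−1)/6)² = 1.778
te_Task 6 = (5 + 4·8 + 17)/6 = 54/6 = 9; σ²_Task 6 = ((17−5)/6)² = 4.000
te_Task 7 = (8 + 4·14 + 20)/6 = 84/6 = 14; σ²_Task 7 = ((20−8)/6)² = 4.000
te_Task 8 = (4 + 4·6 + 14)/6 = 42/6 = 7; σ²_Task 8 = ((14−4)/6)² = 2.778
te_Task 9 = (5 + 4·10 + 15)/6 = 60/6 = 10; σ²_Task 9 = ((15−5)/6)² = 2.778

Forward pass:
ES_Task 1 = 0; EF_Task 1 = 12
ES_Task 2 = 0; EF_Task 2 = 12
ES_Task 3 = 0; EF_Task 3 = 6
ES_Task 4 = max(EF_Task 1=12, EF_Task 3=6) = 12; EF_Task 4 = 12+9 = 21
ES_Task 5 = 6; EF_Task 5 = 6+3 = 9
ES_Task 6 = 12; EF_Task 6 = 12+9 = 21
ES_Task 7 = max(EF_Task 5=9, EF_Task 6=21) = 21; EF_Task 7 = 21+14 = 35
ES_Task 8 = 12; EF_Task 8 = 12+7 = 19
ES_Task 9 = max(EF_Task 4=21, EF_Task 7=35, EF_Task 8=19) = 35; EF_Task 9 = 35+10 = 45
Expected project duration μ = 45 days. Critical path: Task 2 → Task 6 → Task 7 → Task 9.

Variance along critical path = 7.111 + 4.000 + 4.000 + 2.778 = 17.889; σ = √17.889 = 4.230 days.
Z = (51 − 45) / 4.230 = 1.419
P(T ≤ 51) = Φ(1.419) ≈ 0.922

0.922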